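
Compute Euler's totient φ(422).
φ(422) = 210

φ is multiplicative, with φ(p^e) = p^e − p^(e−1). Factorise 422 = 2 · 211. Then
  φ(422) = (2 − 1) · (211 − 1) = 1 · 210 = 210.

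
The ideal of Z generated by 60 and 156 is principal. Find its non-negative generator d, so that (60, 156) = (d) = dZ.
In the PID Z, (a, b) is generated by gcd(a, b). Compute gcd(156, 60) with the extended Euclidean algorithm, tracking rows (r, s, t) with s·156 + t·60 = r:
  row A: (156, 1, 0)   [1·156 + 0·60 = 156]
  row B: (60, 0, 1)   [0·156 + 1·60 = 60]
  156 = 2·60 + 36   → row C = row A − 2·row B = (36, 1, −2)   [check: 1·156 − 2·60 = 36]
  60 = 1·36 + 24   → row D = row B − 1·row C = (24, −1, 3)   [check: −1·156 + 3·60 = 24]
  36 = 1·24 + 12   → row E = row C − 1·row D = (12, 2, −5)   [check: 2·156 − 5·60 = 12]
  24 = 2·12 + 0   → remainder 0, stop. gcd = 12 (last nonzero row E).
So gcd(60, 156) = 12, with Bézout identity 2·156 − 5·60 = 12. Containment (⊇): the Bézout identity exhibits 12 as an element of (60, 156), giving (12) ⊆ (60, 156). Containment (⊆): since 12 | 60 and 12 | 156 (60 = 12·5, 156 = 12·13), every Z-linear combination of 60 and 156 is divisible by 12, so (60, 156) ⊆ (12). Therefore (60, 156) = (12), d = 12.

Final answer: (60, 156) = (12); d = 12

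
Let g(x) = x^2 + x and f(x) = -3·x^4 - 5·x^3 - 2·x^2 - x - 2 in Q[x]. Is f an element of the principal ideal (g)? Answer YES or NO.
In Q[x] the ideal (g) consists of all multiples of g, so f ∈ (g) iff g | f, i.e. iff the remainder of f on division by g is 0. Divide f by g (g is monic, so eliminate the leading term of the running remainder at each step):
  leading term -3·x^4: subtract (-3·x^2)·g(x) = -3·x^4 - 3·x^3, leaving -2·x^3 - 2·x^2 - x - 2
  leading term -2·x^3: subtract (-2·x)·g(x) = -2·x^3 - 2·x^2, leaving -x - 2
The remainder r(x) = -x - 2 ≠ 0 (and deg r < deg g), so g ∤ f, i.e. f ∉ (g).

Final answer: NO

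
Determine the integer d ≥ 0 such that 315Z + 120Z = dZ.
(315, 120) = (15); d = 15

In the PID Z, (a, b) is generated by gcd(a, b). Compute gcd(315, 120) with the extended Euclidean algorithm, tracking rows (r, s, t) with s·315 + t·120 = r:
  row A: (315, 1, 0)   [1·315 + 0·120 = 315]
  row B: (120, 0, 1)   [0·315 + 1·120 = 120]
  315 = 2·120 + 75   → row C = row A − 2·row B = (75, 1, −2)   [check: 1·315 − 2·120 = 75]
  120 = 1·75 + 45   → row D = row B − 1·row C = (45, −1, 3)   [check: −1·315 + 3·120 = 45]
  75 = 1·45 + 30   → row E = row C − 1·row D = (30, 2, −5)   [check: 2·315 − 5·120 = 30]
  45 = 1·30 + 15   → row F = row D − 1·row E = (15, −3, 8)   [check: −3·315 + 8·120 = 15]
  30 = 2·15 + 0   → remainder 0, stop. gcd = 15 (last nonzero row F).
So gcd(315, 120) = 15, with Bézout identity −3·315 + 8·120 = 15. Containment (⊇): the Bézout identity exhibits 15 as an element of (315, 120), giving (15) ⊆ (315, 120). Containment (⊆): since 15 | 315 and 15 | 120 (315 = 15·21, 120 = 15·8), every Z-linear combination of 315 and 120 is divisible by 15, so (315, 120) ⊆ (15). Therefore (315, 120) = (15), d = 15.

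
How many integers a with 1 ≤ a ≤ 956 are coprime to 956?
The number of a ∈ {1, ..., 956} with gcd(a, 956) = 1 is by definition Euler's totient φ(956). φ is multiplicative, with φ(p^e) = p^e − p^(e−1). Factorise 956 = 2^2 · 239. Then
  φ(956) = (2^2 − 2^1) · (239 − 1) = 2 · 238 = 476.
So there are 476 such integers.

Final answer: 476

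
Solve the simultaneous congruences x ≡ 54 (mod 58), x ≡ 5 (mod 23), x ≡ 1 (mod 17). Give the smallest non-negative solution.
x ≡ 6376 (mod 22678); the representative in [0, 22678) is 6376

The moduli 58, 23, 17 are pairwise coprime, so by the CRT there is a unique solution mod 58·23·17 = 22678.
Solve by successive substitution. Start with x ≡ 54 (mod 58).
  Combine with x ≡ 5 (mod 23): write x = 54 + 58·t and require 54 + 58·t ≡ 5 (mod 23), i.e. 58·t ≡ 5 − 54 ≡ 20 (mod 23). Since 58^(−1) ≡ 2 (mod 23) (58 ≡ 12 (mod 23)), t ≡ 2·20 ≡ 17 (mod 23). So x ≡ 54 + 58·17 = 1040 (mod 1334).
  Combine with x ≡ 1 (mod 17): write x = 1040 + 1334·t and require 1040 + 1334·t ≡ 1 (mod 17), i.e. 1334·t ≡ 1 − 1040 ≡ 15 (mod 17). Since 1334^(−1) ≡ 15 (mod 17) (1334 ≡ 8 (mod 17)), t ≡ 15·15 ≡ 4 (mod 17). So x ≡ 1040 + 1334·4 = 6376 (mod 22678).
Unique solution in [0, 22678): x = 6376.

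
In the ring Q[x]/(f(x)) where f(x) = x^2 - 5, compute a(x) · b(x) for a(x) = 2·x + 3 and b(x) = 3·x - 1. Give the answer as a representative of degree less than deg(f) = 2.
First multiply in Q[x] without reducing: a · b = 6·x^2 + 7·x - 3. Now divide by f(x) = x^2 - 5, eliminating the leading term at each step:
  leading term 6·x^2: subtract (6)·f(x) = 6·x^2 - 30, leaving 7·x + 27
The degree is now < 2, so this is the remainder. Hence a · b ≡ 7·x + 27 in Q[x]/(f).

Final answer: a · b ≡ 7·x + 27 (mod f(x))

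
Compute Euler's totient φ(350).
φ is multiplicative, with φ(p^e) = p^e − p^(e−1). Factorise 350 = 2 · 5^2 · 7. Then
  φ(350) = (2 − 1) · (5^2 − 5^1) · (7 − 1) = 1 · 20 · 6 = 120.

Final answer: φ(350) = 120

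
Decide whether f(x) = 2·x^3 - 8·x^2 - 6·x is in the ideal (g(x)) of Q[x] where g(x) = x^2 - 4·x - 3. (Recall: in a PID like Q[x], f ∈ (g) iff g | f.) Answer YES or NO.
In Q[x] the ideal (g) consists of all multiples of g, so f ∈ (g) iff g | f, i.e. iff the remainder of f on division by g is 0. Divide f by g (g is monic, so eliminate the leading term of the running remainder at each step):
  leading term 2·x^3: subtract (2·x)·g(x) = 2·x^3 - 8·x^2 - 6·x, leaving 0
The remainder is 0, so f(x) = g(x) · h(x) with h(x) = 2·x. Hence g | f, i.e. f ∈ (g).

Final answer: YES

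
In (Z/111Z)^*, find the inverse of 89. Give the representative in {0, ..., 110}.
Apply the extended Euclidean algorithm to (111, 89), tracking rows (r, s, t) with s·111 + t·89 = r. Each division r_prev = q·r_cur + r_new produces the new row as (previous row) − q·(current row):
  row A: (111, 1, 0)   [1·111 + 0·89 = 111]
  row B: (89, 0, 1)   [0·111 + 1·89 = 89]
  111 = 1·89 + 22   → row C = row A − 1·row B = (22, 1, −1)   [check: 1·111 − 1·89 = 22]
  89 = 4·22 + 1   → row D = row B − 4·row C = (1, −4, 5)   [check: −4·111 + 5·89 = 1]
  22 = 22·1 + 0   → remainder 0, stop. gcd = 1 (last nonzero row D).
The gcd is 1, so 89 is invertible mod 111. The last nonzero row gives −4·111 + 5·89 = 1, so t = 5. So 89^(−1) ≡ 5 (mod 111). Verify: 89 · 5 = 445 ≡ 1 (mod 111). ✓

Final answer: 89^(−1) ≡ 5 (mod 111)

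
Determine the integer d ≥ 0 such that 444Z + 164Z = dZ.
In the PID Z, (a, b) is generated by gcd(a, b). Compute gcd(444, 164) with the extended Euclidean algorithm, tracking rows (r, s, t) with s·444 + t·164 = r:
  row A: (444, 1, 0)   [1·444 + 0·164 = 444]
  row B: (164, 0, 1)   [0·444 + 1·164 = 164]
  444 = 2·164 + 116   → row C = row A − 2·row B = (116, 1, −2)   [check: 1·444 − 2·164 = 116]
  164 = 1·116 + 48   → row D = row B − 1·row C = (48, −1, 3)   [check: −1·444 + 3·164 = 48]
  116 = 2·48 + 20   → row E = row C − 2·row D = (20, 3, −8)   [check: 3·444 − 8·164 = 20]
  48 = 2·20 + 8   → row F = row D − 2·row E = (8, −7, 19)   [check: −7·444 + 19·164 = 8]
  20 = 2·8 + 4   → row G = row E − 2·row F = (4, 17, −46)   [check: 17·444 − 46·164 = 4]
  8 = 2·4 + 0   → remainder 0, stop. gcd = 4 (last nonzero row G).
So gcd(444, 164) = 4, with Bézout identity 17·444 − 46·164 = 4. Containment (⊇): the Bézout identity exhibits 4 as an element of (444, 164), giving (4) ⊆ (444, 164). Containment (⊆): since 4 | 444 and 4 | 164 (444 = 4·111, 164 = 4·41), every Z-linear combination of 444 and 164 is divisible by 4, so (444, 164) ⊆ (4). Therefore (444, 164) = (4), d = 4.

Final answer: (444, 164) = (4); d = 4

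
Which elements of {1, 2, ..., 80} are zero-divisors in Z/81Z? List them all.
nonzero zero-divisors of Z/81Z = {3, 6, 9, 12, 15, 18, 21, 24, 27, 30, 33, 36, 39, 42, 45, 48, 51, 54, 57, 60, 63, 66, 69, 72, 75, 78}

An element a ∈ Z/81Z (with a ≠ 0) is a zero-divisor iff gcd(a, 81) > 1 (because a is a unit precisely when gcd(a, n) = 1, and in Z/nZ every nonzero, non-unit element is a zero-divisor). Scan a = 1, ..., 80 and keep those with gcd(a, 81) > 1:
  gcd(3, 81) = 3, gcd(6, 81) = 3, gcd(9, 81) = 9, gcd(12, 81) = 3, gcd(15, 81) = 3, gcd(18, 81) = 9, gcd(21, 81) = 3, gcd(24, 81) = 3, gcd(27, 81) = 27, gcd(30, 81) = 3, gcd(33, 81) = 3, gcd(36, 81) = 9, gcd(39, 81) = 3, gcd(42, 81) = 3, gcd(45, 81) = 9, gcd(48, 81) = 3, gcd(51, 81) = 3, gcd(54, 81) = 27, gcd(57, 81) = 3, gcd(60, 81) = 3, gcd(63, 81) = 9, gcd(66, 81) = 3, gcd(69, 81) = 3, gcd(72, 81) = 9, gcd(75, 81) = 3, gcd(78, 81) = 3.
All other a ∈ {1, ..., 80} have gcd(a, 81) = 1 and are units. So the nonzero zero-divisors are exactly the 26 values of a appearing in this scan.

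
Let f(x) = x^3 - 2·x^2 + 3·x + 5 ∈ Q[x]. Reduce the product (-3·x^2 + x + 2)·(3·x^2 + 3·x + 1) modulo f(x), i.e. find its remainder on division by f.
a · b ≡ -15·x^2 + 124·x + 122 (mod f(x))

First multiply in Q[x] without reducing: a · b = -9·x^4 - 6·x^3 + 6·x^2 + 7·x + 2. Now divide by f(x) = x^3 - 2·x^2 + 3·x + 5, eliminating the leading term at each step:
  leading term -9·x^4: subtract (-9·x)·f(x) = -9·x^4 + 18·x^3 - 27·x^2 - 45·x, leaving -24·x^3 + 33·x^2 + 52·x + 2
  leading term -24·x^3: subtract (-24)·f(x) = -24·x^3 + 48·x^2 - 72·x - 120, leaving -15·x^2 + 124·x + 122
The degree is now < 3, so this is the remainder. Hence a · b ≡ -15·x^2 + 124·x + 122 in Q[x]/(f).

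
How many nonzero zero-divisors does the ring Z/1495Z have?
In Z/1495Z each nonzero element is either a unit (gcd with 1495 is 1) or a zero-divisor (gcd > 1). The number of units is φ(1495): factorise 1495 = 5 · 13 · 23, so φ(1495) = (5 − 1) · (13 − 1) · (23 − 1) = 4 · 12 · 22 = 1056. The nonzero elements number 1495 − 1 = 1494. Hence the nonzero zero-divisors number 1494 − 1056 = 438.

Final answer: Z/1495Z has 438 nonzero zero-divisors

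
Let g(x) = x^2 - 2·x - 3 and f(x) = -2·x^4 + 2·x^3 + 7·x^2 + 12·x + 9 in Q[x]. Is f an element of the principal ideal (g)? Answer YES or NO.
In Q[x] the ideal (g) consists of all multiples of g, so f ∈ (g) iff g | f, i.e. iff the remainder of f on division by g is 0. Divide f by g (g is monic, so eliminate the leading term of the running remainder at each step):
  leading term -2·x^4: subtract (-2·x^2)·g(x) = -2·x^4 + 4·x^3 + 6·x^2, leaving -2·x^3 + x^2 + 12·x + 9
  leading term -2·x^3: subtract (-2·x)·g(x) = -2·x^3 + 4·x^2 + 6·x, leaving -3·x^2 + 6·x + 9
  leading term -3·x^2: subtract (-3)·g(x) = -3·x^2 + 6·x + 9, leaving 0
The remainder is 0, so f(x) = g(x) · h(x) with h(x) = -2·x^2 - 2·x - 3. Hence g | f, i.e. f ∈ (g).

Final answer: YES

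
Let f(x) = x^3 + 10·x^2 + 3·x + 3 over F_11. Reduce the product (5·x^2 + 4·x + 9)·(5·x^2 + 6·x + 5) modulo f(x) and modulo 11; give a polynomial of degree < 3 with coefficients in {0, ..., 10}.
a · b ≡ 6·x^2 + 5·x + 7 (mod f(x))

Multiply as integer polynomials: a · b = 25·x^4 + 50·x^3 + 94·x^2 + 74·x + 45. Reducing coefficients mod 11: a · b ≡ 3·x^4 + 6·x^3 + 6·x^2 + 8·x + 1. Now divide by f(x) = x^3 + 10·x^2 + 3·x + 3 in F_11[x], eliminating the leading term at each step:
  leading term 3·x^4: subtract (3·x)·f(x) = 3·x^4 + 8·x^3 + 9·x^2 + 9·x, leaving 9·x^3 + 8·x^2 + 10·x + 1 (coefficients mod 11)
  leading term 9·x^3: subtract (9)·f(x) = 9·x^3 + 2·x^2 + 5·x + 5, leaving 6·x^2 + 5·x + 7 (coefficients mod 11)
The degree is now < 3, so this is the remainder. Hence a · b ≡ 6·x^2 + 5·x + 7 in F_11[x]/(f).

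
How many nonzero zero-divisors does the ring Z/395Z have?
In Z/395Z each nonzero element is either a unit (gcd with 395 is 1) or a zero-divisor (gcd > 1). The number of units is φ(395): factorise 395 = 5 · 79, so φ(395) = (5 − 1) · (79 − 1) = 4 · 78 = 312. The nonzero elements number 395 − 1 = 394. Hence the nonzero zero-divisors number 394 − 312 = 82.

Final answer: Z/395Z has 82 nonzero zero-divisors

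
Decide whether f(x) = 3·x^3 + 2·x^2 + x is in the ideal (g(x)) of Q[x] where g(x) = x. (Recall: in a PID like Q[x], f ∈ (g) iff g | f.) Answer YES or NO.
YES

In Q[x] the ideal (g) consists of all multiples of g, so f ∈ (g) iff g | f, i.e. iff the remainder of f on division by g is 0. Divide f by g (g is monic, so eliminate the leading term of the running remainder at each step):
  leading term 3·x^3: subtract (3·x^2)·g(x) = 3·x^3, leaving 2·x^2 + x
  leading term 2·x^2: subtract (2·x)·g(x) = 2·x^2, leaving x
  leading term x: subtract (1)·g(x) = x, leaving 0
The remainder is 0, so f(x) = g(x) · h(x) with h(x) = 3·x^2 + 2·x + 1. Hence g | f, i.e. f ∈ (g).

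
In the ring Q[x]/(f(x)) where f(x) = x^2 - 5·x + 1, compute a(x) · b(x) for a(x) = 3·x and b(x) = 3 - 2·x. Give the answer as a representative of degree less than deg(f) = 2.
a · b ≡ 6 - 21·x (mod f(x))

First multiply in Q[x] without reducing: a · b = -6·x^2 + 9·x. Now divide by f(x) = x^2 - 5·x + 1, eliminating the leading term at each step:
  leading term -6·x^2: subtract (-6)·f(x) = -6·x^2 + 30·x - 6, leaving 6 - 21·x
The degree is now < 2, so this is the remainder. Hence a · b ≡ 6 - 21·x in Q[x]/(f).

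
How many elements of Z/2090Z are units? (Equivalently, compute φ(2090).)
Z/2090Z has φ(2090) = 720 units

An element a ∈ Z/2090Z is a unit iff gcd(a, 2090) = 1, so the number of units is φ(2090). φ is multiplicative, with φ(p^e) = p^e − p^(e−1). Factorise 2090 = 2 · 5 · 11 · 19. Then
  φ(2090) = (2 − 1) · (5 − 1) · (11 − 1) · (19 − 1) = 1 · 4 · 10 · 18 = 720.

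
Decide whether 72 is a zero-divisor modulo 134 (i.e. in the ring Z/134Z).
gcd(72, 134) = 2 > 1, so 72 is not a unit in Z/134Z. In Z/nZ every nonzero non-unit is a zero-divisor: explicitly, take b = 134/gcd = 67 ≠ 0 (mod 134); then 72·67 = 4824 = 36·134, i.e. 72·67 ≡ 0 (mod 134). So 72 is a zero-divisor.

Final answer: YES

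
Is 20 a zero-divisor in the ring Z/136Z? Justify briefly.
gcd(20, 136) = 4 > 1, so 20 is not a unit in Z/136Z. In Z/nZ every nonzero non-unit is a zero-divisor: explicitly, take b = 136/gcd = 34 ≠ 0 (mod 136); then 20·34 = 680 = 5·136, i.e. 20·34 ≡ 0 (mod 136). So 20 is a zero-divisor.

Final answer: YES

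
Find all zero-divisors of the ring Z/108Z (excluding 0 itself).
An element a ∈ Z/108Z (with a ≠ 0) is a zero-divisor iff gcd(a, 108) > 1 (because a is a unit precisely when gcd(a, n) = 1, and in Z/nZ every nonzero, non-unit element is a zero-divisor). Scan a = 1, ..., 107 and keep those with gcd(a, 108) > 1:
  gcd(2, 108) = 2, gcd(3, 108) = 3, gcd(4, 108) = 4, gcd(6, 108) = 6, gcd(8, 108) = 4, gcd(9, 108) = 9, gcd(10, 108) = 2, gcd(12, 108) = 12, gcd(14, 108) = 2, gcd(15, 108) = 3, gcd(16, 108) = 4, gcd(18, 108) = 18, gcd(20, 108) = 4, gcd(21, 108) = 3, gcd(22, 108) = 2, gcd(24, 108) = 12, gcd(26, 108) = 2, gcd(27, 108) = 27, gcd(28, 108) = 4, gcd(30, 108) = 6, gcd(32, 108) = 4, gcd(33, 108) = 3, gcd(34, 108) = 2, gcd(36, 108) = 36, gcd(38, 108) = 2, gcd(39, 108) = 3, gcd(40, 108) = 4, gcd(42, 108) = 6, gcd(44, 108) = 4, gcd(45, 108) = 9, gcd(46, 108) = 2, gcd(48, 108) = 12, gcd(50, 108) = 2, gcd(51, 108) = 3, gcd(52, 108) = 4, gcd(54, 108) = 54, gcd(56, 108) = 4, gcd(57, 108) = 3, gcd(58, 108) = 2, gcd(60, 108) = 12, gcd(62, 108) = 2, gcd(63, 108) = 9, gcd(64, 108) = 4, gcd(66, 108) = 6, gcd(68, 108) = 4, gcd(69, 108) = 3, gcd(70, 108) = 2, gcd(72, 108) = 36, gcd(74, 108) = 2, gcd(75, 108) = 3, gcd(76, 108) = 4, gcd(78, 108) = 6, gcd(80, 108) = 4, gcd(81, 108) = 27, gcd(82, 108) = 2, gcd(84, 108) = 12, gcd(86, 108) = 2, gcd(87, 108) = 3, gcd(88, 108) = 4, gcd(90, 108) = 18, gcd(92, 108) = 4, gcd(93, 108) = 3, gcd(94, 108) = 2, gcd(96, 108) = 12, gcd(98, 108) = 2, gcd(99, 108) = 9, gcd(100, 108) = 4, gcd(102, 108) = 6, gcd(104, 108) = 4, gcd(105, 108) = 3, gcd(106, 108) = 2.
All other a ∈ {1, ..., 107} have gcd(a, 108) = 1 and are units. So the nonzero zero-divisors are exactly the 71 values of a appearing in this scan.

Final answer: nonzero zero-divisors of Z/108Z = {2, 3, 4, 6, 8, 9, 10, 12, 14, 15, 16, 18, 20, 21, 22, 24, 26, 27, 28, 30, 32, 33, 34, 36, 38, 39, 40, 42, 44, 45, 46, 48, 50, 51, 52, 54, 56, 57, 58, 60, 62, 63, 64, 66, 68, 69, 70, 72, 74, 75, 76, 78, 80, 81, 82, 84, 86, 87, 88, 90, 92, 93, 94, 96, 98, 99, 100, 102, 104, 105, 106}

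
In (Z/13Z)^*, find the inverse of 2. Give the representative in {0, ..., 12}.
2^(−1) ≡ 7 (mod 13)

Apply the extended Euclidean algorithm to (13, 2), tracking rows (r, s, t) with s·13 + t·2 = r. Each division r_prev = q·r_cur + r_new produces the new row as (previous row) − q·(current row):
  row A: (13, 1, 0)   [1·13 + 0·2 = 13]
  row B: (2, 0, 1)   [0·13 + 1·2 = 2]
  13 = 6·2 + 1   → row C = row A − 6·row B = (1, 1, −6)   [check: 1·13 − 6·2 = 1]
  2 = 2·1 + 0   → remainder 0, stop. gcd = 1 (last nonzero row C).
The gcd is 1, so 2 is invertible mod 13. The last nonzero row gives 1·13 − 6·2 = 1, so t = −6. So 2^(−1) ≡ −6 ≡ 7 (mod 13). Verify: 2 · 7 = 14 ≡ 1 (mod 13). ✓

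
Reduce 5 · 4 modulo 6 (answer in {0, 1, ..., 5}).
Both factors are already reduced mod 6. 5 · 4 = 20. Dividing by 6: 20 = 3·6 + 2. So (5 · 4) mod 6 = 2.

Final answer: 2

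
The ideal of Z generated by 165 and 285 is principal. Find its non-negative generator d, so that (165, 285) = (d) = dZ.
(165, 285) = (15); d = 15

In the PID Z, (a, b) is generated by gcd(a, b). Compute gcd(285, 165) with the extended Euclidean algorithm, tracking rows (r, s, t) with s·285 + t·165 = r:
  row A: (285, 1, 0)   [1·285 + 0·165 = 285]
  row B: (165, 0, 1)   [0·285 + 1·165 = 165]
  285 = 1·165 + 120   → row C = row A − 1·row B = (120, 1, −1)   [check: 1·285 − 1·165 = 120]
  165 = 1·120 + 45   → row D = row B − 1·row C = (45, −1, 2)   [check: −1·285 + 2·165 = 45]
  120 = 2·45 + 30   → row E = row C − 2·row D = (30, 3, −5)   [check: 3·285 − 5·165 = 30]
  45 = 1·30 + 15   → row F = row D − 1·row E = (15, −4, 7)   [check: −4·285 + 7·165 = 15]
  30 = 2·15 + 0   → remainder 0, stop. gcd = 15 (last nonzero row F).
So gcd(165, 285) = 15, with Bézout identity −4·285 + 7·165 = 15. Containment (⊇): the Bézout identity exhibits 15 as an element of (165, 285), giving (15) ⊆ (165, 285). Containment (⊆): since 15 | 165 and 15 | 285 (165 = 15·11, 285 = 15·19), every Z-linear combination of 165 and 285 is divisible by 15, so (165, 285) ⊆ (15). Therefore (165, 285) = (15), d = 15.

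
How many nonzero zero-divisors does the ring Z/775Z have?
Z/775Z has 174 nonzero zero-divisors

In Z/775Z each nonzero element is either a unit (gcd with 775 is 1) or a zero-divisor (gcd > 1). The number of units is φ(775): factorise 775 = 5^2 · 31, so φ(775) = (5^2 − 5^1) · (31 − 1) = 20 · 30 = 600. The nonzero elements number 775 − 1 = 774. Hence the nonzero zero-divisors number 774 − 600 = 174.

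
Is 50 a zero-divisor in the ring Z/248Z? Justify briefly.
gcd(50, 248) = 2 > 1, so 50 is not a unit in Z/248Z. In Z/nZ every nonzero non-unit is a zero-divisor: explicitly, take b = 248/gcd = 124 ≠ 0 (mod 248); then 50·124 = 6200 = 25·248, i.e. 50·124 ≡ 0 (mod 248). So 50 is a zero-divisor.

Final answer: YES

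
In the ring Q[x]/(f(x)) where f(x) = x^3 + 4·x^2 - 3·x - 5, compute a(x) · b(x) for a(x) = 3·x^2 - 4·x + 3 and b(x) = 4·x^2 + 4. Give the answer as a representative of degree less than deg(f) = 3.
a · b ≡ 316·x^2 - 148·x - 308 (mod f(x))

First multiply in Q[x] without reducing: a · b = 12·x^4 - 16·x^3 + 24·x^2 - 16·x + 12. Now divide by f(x) = x^3 + 4·x^2 - 3·x - 5, eliminating the leading term at each step:
  leading term 12·x^4: subtract (12·x)·f(x) = 12·x^4 + 48·x^3 - 36·x^2 - 60·x, leaving -64·x^3 + 60·x^2 + 44·x + 12
  leading term -64·x^3: subtract (-64)·f(x) = -64·x^3 - 256·x^2 + 192·x + 320, leaving 316·x^2 - 148·x - 308
The degree is now < 3, so this is the remainder. Hence a · b ≡ 316·x^2 - 148·x - 308 in Q[x]/(f).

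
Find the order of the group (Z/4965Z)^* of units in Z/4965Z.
|(Z/4965Z)^*| = 2640

(Z/4965Z)^* consists of the classes a with gcd(a, 4965) = 1, so its order is φ(4965). φ is multiplicative, with φ(p^e) = p^e − p^(e−1). Factorise 4965 = 3 · 5 · 331. Then
  φ(4965) = (3 − 1) · (5 − 1) · (331 − 1) = 2 · 4 · 330 = 2640.
Thus |(Z/4965Z)^*| = 2640.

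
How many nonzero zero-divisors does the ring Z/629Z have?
In Z/629Z each nonzero element is either a unit (gcd with 629 is 1) or a zero-divisor (gcd > 1). The number of units is φ(629): factorise 629 = 17 · 37, so φ(629) = (17 − 1) · (37 − 1) = 16 · 36 = 576. The nonzero elements number 629 − 1 = 628. Hence the nonzero zero-divisors number 628 − 576 = 52.

Final answer: Z/629Z has 52 nonzero zero-divisors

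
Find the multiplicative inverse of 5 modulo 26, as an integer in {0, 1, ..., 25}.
Apply the extended Euclidean algorithm to (26, 5), tracking rows (r, s, t) with s·26 + t·5 = r. Each division r_prev = q·r_cur + r_new produces the new row as (previous row) − q·(current row):
  row A: (26, 1, 0)   [1·26 + 0·5 = 26]
  row B: (5, 0, 1)   [0·26 + 1·5 = 5]
  26 = 5·5 + 1   → row C = row A − 5·row B = (1, 1, −5)   [check: 1·26 − 5·5 = 1]
  5 = 5·1 + 0   → remainder 0, stop. gcd = 1 (last nonzero row C).
The gcd is 1, so 5 is invertible mod 26. The last nonzero row gives 1·26 − 5·5 = 1, so t = −5. So 5^(−1) ≡ −5 ≡ 21 (mod 26). Verify: 5 · 21 = 105 ≡ 1 (mod 26). ✓

Final answer: 5^(−1) ≡ 21 (mod 26)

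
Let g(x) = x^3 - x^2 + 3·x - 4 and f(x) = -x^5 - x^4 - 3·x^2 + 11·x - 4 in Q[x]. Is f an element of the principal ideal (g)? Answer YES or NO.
In Q[x] the ideal (g) consists of all multiples of g, so f ∈ (g) iff g | f, i.e. iff the remainder of f on division by g is 0. Divide f by g (g is monic, so eliminate the leading term of the running remainder at each step):
  leading term -x^5: subtract (-x^2)·g(x) = -x^5 + x^4 - 3·x^3 + 4·x^2, leaving -2·x^4 + 3·x^3 - 7·x^2 + 11·x - 4
  leading term -2·x^4: subtract (-2·x)·g(x) = -2·x^4 + 2·x^3 - 6·x^2 + 8·x, leaving x^3 - x^2 + 3·x - 4
  leading term x^3: subtract (1)·g(x) = x^3 - x^2 + 3·x - 4, leaving 0
The remainder is 0, so f(x) = g(x) · h(x) with h(x) = -x^2 - 2·x + 1. Hence g | f, i.e. f ∈ (g).

Final answer: YES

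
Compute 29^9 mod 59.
28

Use repeated squaring. Binary(9) = 1001. Walk through the bits of the exponent 9 left-to-right: at each bit after the leading one, square the running value, then multiply by 29 if the bit is 1 (always reducing mod 59):
  bit 1 = 1 (leading): start with 29.
  bit 2 = 0: square 29^2 = 841 ≡ 15 (mod 59).
  bit 3 = 0: square 15^2 = 225 ≡ 48 (mod 59).
  bit 4 = 1: square 48^2 = 2304 ≡ 3; bit is 1, so multiply 3·29 = 87 ≡ 28 (mod 59).
Final value: 29^9 ≡ 28 (mod 59).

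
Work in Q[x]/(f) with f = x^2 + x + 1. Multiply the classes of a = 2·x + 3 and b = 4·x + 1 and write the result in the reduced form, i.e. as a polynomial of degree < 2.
First multiply in Q[x] without reducing: a · b = 8·x^2 + 14·x + 3. Now divide by f(x) = x^2 + x + 1, eliminating the leading term at each step:
  leading term 8·x^2: subtract (8)·f(x) = 8·x^2 + 8·x + 8, leaving 6·x - 5
The degree is now < 2, so this is the remainder. Hence a · b ≡ 6·x - 5 in Q[x]/(f).

Final answer: a · b ≡ 6·x - 5 (mod f(x))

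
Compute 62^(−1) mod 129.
62^(−1) ≡ 77 (mod 129)

Apply the extended Euclidean algorithm to (129, 62), tracking rows (r, s, t) with s·129 + t·62 = r. Each division r_prev = q·r_cur + r_new produces the new row as (previous row) − q·(current row):
  row A: (129, 1, 0)   [1·129 + 0·62 = 129]
  row B: (62, 0, 1)   [0·129 + 1·62 = 62]
  129 = 2·62 + 5   → row C = row A − 2·row B = (5, 1, −2)   [check: 1·129 − 2·62 = 5]
  62 = 12·5 + 2   → row D = row B − 12·row C = (2, −12, 25)   [check: −12·129 + 25·62 = 2]
  5 = 2·2 + 1   → row E = row C − 2·row D = (1, 25, −52)   [check: 25·129 − 52·62 = 1]
  2 = 2·1 + 0   → remainder 0, stop. gcd = 1 (last nonzero row E).
The gcd is 1, so 62 is invertible mod 129. The last nonzero row gives 25·129 − 52·62 = 1, so t = −52. So 62^(−1) ≡ −52 ≡ 77 (mod 129). Verify: 62 · 77 = 4774 ≡ 1 (mod 129). ✓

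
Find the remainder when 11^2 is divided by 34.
19

Use repeated squaring. Binary(2) = 10. Walk through the bits of the exponent 2 left-to-right: at each bit after the leading one, square the running value, then multiply by 11 if the bit is 1 (always reducing mod 34):
  bit 1 = 1 (leading): start with 11.
  bit 2 = 0: square 11^2 = 121 ≡ 19 (mod 34).
Final value: 11^2 ≡ 19 (mod 34).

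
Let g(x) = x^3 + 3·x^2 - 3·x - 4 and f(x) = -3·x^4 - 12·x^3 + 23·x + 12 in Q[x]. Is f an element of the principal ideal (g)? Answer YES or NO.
NO

In Q[x] the ideal (g) consists of all multiples of g, so f ∈ (g) iff g | f, i.e. iff the remainder of f on division by g is 0. Divide f by g (g is monic, so eliminate the leading term of the running remainder at each step):
  leading term -3·x^4: subtract (-3·x)·g(x) = -3·x^4 - 9·x^3 + 9·x^2 + 12·x, leaving -3·x^3 - 9·x^2 + 11·x + 12
  leading term -3·x^3: subtract (-3)·g(x) = -3·x^3 - 9·x^2 + 9·x + 12, leaving 2·x
The remainder r(x) = 2·x ≠ 0 (and deg r < deg g), so g ∤ f, i.e. f ∉ (g).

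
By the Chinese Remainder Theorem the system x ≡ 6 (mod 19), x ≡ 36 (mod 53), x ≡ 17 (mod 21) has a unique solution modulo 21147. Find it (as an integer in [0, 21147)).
The moduli 19, 53, 21 are pairwise coprime, so by the CRT there is a unique solution mod 19·53·21 = 21147.
Solve by successive substitution. Start with x ≡ 6 (mod 19).
  Combine with x ≡ 36 (mod 53): write x = 6 + 19·t and require 6 + 19·t ≡ 36 (mod 53), i.e. 19·t ≡ 36 − 6 ≡ 30 (mod 53). Since 19^(−1) ≡ 14 (mod 53), t ≡ 14·30 ≡ 49 (mod 53). So x ≡ 6 + 19·49 = 937 (mod 1007).
  Combine with x ≡ 17 (mod 21): write x = 937 + 1007·t and require 937 + 1007·t ≡ 17 (mod 21), i.e. 1007·t ≡ 17 − 937 ≡ 4 (mod 21). Since 1007^(−1) ≡ 20 (mod 21) (1007 ≡ 20 (mod 21)), t ≡ 20·4 ≡ 17 (mod 21). So x ≡ 937 + 1007·17 = 18056 (mod 21147).
Unique solution in [0, 21147): x = 18056.

Final answer: x ≡ 18056 (mod 21147); the representative in [0, 21147) is 18056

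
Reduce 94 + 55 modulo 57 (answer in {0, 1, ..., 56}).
Reduce the summands first: 94 ≡ 37 (mod 57), so 94 + 55 ≡ 37 + 55 (mod 57). 37 + 55 = 92; 92 = 1·57 + 35, so (94 + 55) mod 57 = 35.

Final answer: 35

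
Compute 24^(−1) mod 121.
24^(−1) ≡ 116 (mod 121)

Apply the extended Euclidean algorithm to (121, 24), tracking rows (r, s, t) with s·121 + t·24 = r. Each division r_prev = q·r_cur + r_new produces the new row as (previous row) − q·(current row):
  row A: (121, 1, 0)   [1·121 + 0·24 = 121]
  row B: (24, 0, 1)   [0·121 + 1·24 = 24]
  121 = 5·24 + 1   → row C = row A − 5·row B = (1, 1, −5)   [check: 1·121 − 5·24 = 1]
  24 = 24·1 + 0   → remainder 0, stop. gcd = 1 (last nonzero row C).
The gcd is 1, so 24 is invertible mod 121. The last nonzero row gives 1·121 − 5·24 = 1, so t = −5. So 24^(−1) ≡ −5 ≡ 116 (mod 121). Verify: 24 · 116 = 2784 ≡ 1 (mod 121). ✓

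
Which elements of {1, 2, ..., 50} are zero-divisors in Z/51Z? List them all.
An element a ∈ Z/51Z (with a ≠ 0) is a zero-divisor iff gcd(a, 51) > 1 (because a is a unit precisely when gcd(a, n) = 1, and in Z/nZ every nonzero, non-unit element is a zero-divisor). Scan a = 1, ..., 50 and keep those with gcd(a, 51) > 1:
  gcd(3, 51) = 3, gcd(6, 51) = 3, gcd(9, 51) = 3, gcd(12, 51) = 3, gcd(15, 51) = 3, gcd(17, 51) = 17, gcd(18, 51) = 3, gcd(21, 51) = 3, gcd(24, 51) = 3, gcd(27, 51) = 3, gcd(30, 51) = 3, gcd(33, 51) = 3, gcd(34, 51) = 17, gcd(36, 51) = 3, gcd(39, 51) = 3, gcd(42, 51) = 3, gcd(45, 51) = 3, gcd(48, 51) = 3.
All other a ∈ {1, ..., 50} have gcd(a, 51) = 1 and are units. So the nonzero zero-divisors are exactly the 18 values of a appearing in this scan.

Final answer: nonzero zero-divisors of Z/51Z = {3, 6, 9, 12, 15, 17, 18, 21, 24, 27, 30, 33, 34, 36, 39, 42, 45, 48}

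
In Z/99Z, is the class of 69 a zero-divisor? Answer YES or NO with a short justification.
YES

gcd(69, 99) = 3 > 1, so 69 is not a unit in Z/99Z. In Z/nZ every nonzero non-unit is a zero-divisor: explicitly, take b = 99/gcd = 33 ≠ 0 (mod 99); then 69·33 = 2277 = 23·99, i.e. 69·33 ≡ 0 (mod 99). So 69 is a zero-divisor.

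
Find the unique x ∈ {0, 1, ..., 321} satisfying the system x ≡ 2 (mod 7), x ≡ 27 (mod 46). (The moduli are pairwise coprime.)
x ≡ 303 (mod 322); the representative in [0, 322) is 303

The moduli 7, 46 are pairwise coprime, so by the CRT there is a unique solution mod 7·46 = 322.
Solve by successive substitution. Start with x ≡ 2 (mod 7).
  Combine with x ≡ 27 (mod 46): write x = 2 + 7·t and require 2 + 7·t ≡ 27 (mod 46), i.e. 7·t ≡ 27 − 2 ≡ 25 (mod 46). Since 7^(−1) ≡ 33 (mod 46), t ≡ 33·25 ≡ 43 (mod 46). So x ≡ 2 + 7·43 = 303 (mod 322).
Unique solution in [0, 322): x = 303.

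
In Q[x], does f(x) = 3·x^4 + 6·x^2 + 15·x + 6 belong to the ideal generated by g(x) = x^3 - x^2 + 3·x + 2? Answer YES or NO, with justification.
In Q[x] the ideal (g) consists of all multiples of g, so f ∈ (g) iff g | f, i.e. iff the remainder of f on division by g is 0. Divide f by g (g is monic, so eliminate the leading term of the running remainder at each step):
  leading term 3·x^4: subtract (3·x)·g(x) = 3·x^4 - 3·x^3 + 9·x^2 + 6·x, leaving 3·x^3 - 3·x^2 + 9·x + 6
  leading term 3·x^3: subtract (3)·g(x) = 3·x^3 - 3·x^2 + 9·x + 6, leaving 0
The remainder is 0, so f(x) = g(x) · h(x) with h(x) = 3·x + 3. Hence g | f, i.e. f ∈ (g).

Final answer: YES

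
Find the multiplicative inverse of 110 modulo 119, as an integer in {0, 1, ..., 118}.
110^(−1) ≡ 66 (mod 119)

Apply the extended Euclidean algorithm to (119, 110), tracking rows (r, s, t) with s·119 + t·110 = r. Each division r_prev = q·r_cur + r_new produces the new row as (previous row) − q·(current row):
  row A: (119, 1, 0)   [1·119 + 0·110 = 119]
  row B: (110, 0, 1)   [0·119 + 1·110 = 110]
  119 = 1·110 + 9   → row C = row A − 1·row B = (9, 1, −1)   [check: 1·119 − 1·110 = 9]
  110 = 12·9 + 2   → row D = row B − 12·row C = (2, −12, 13)   [check: −12·119 + 13·110 = 2]
  9 = 4·2 + 1   → row E = row C − 4·row D = (1, 49, −53)   [check: 49·119 − 53·110 = 1]
  2 = 2·1 + 0   → remainder 0, stop. gcd = 1 (last nonzero row E).
The gcd is 1, so 110 is invertible mod 119. The last nonzero row gives 49·119 − 53·110 = 1, so t = −53. So 110^(−1) ≡ −53 ≡ 66 (mod 119). Verify: 110 · 66 = 7260 ≡ 1 (mod 119). ✓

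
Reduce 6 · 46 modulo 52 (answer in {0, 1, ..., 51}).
16

Both factors are already reduced mod 52. 6 · 46 = 276. Dividing by 52: 276 = 5·52 + 16. So (6 · 46) mod 52 = 16.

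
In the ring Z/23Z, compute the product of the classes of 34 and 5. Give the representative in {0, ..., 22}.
Reduce the factors first: 34 ≡ 11 (mod 23), so 34 · 5 ≡ 11 · 5 (mod 23). 11 · 5 = 55. Dividing by 23: 55 = 2·23 + 9. So (34 · 5) mod 23 = 9.

Final answer: 9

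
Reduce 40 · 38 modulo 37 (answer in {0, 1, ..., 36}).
Reduce the factors first: 40 ≡ 3, 38 ≡ 1 (mod 37), so 40 · 38 ≡ 3 · 1 (mod 37). 3 · 1 = 3. Dividing by 37: 3 = 0·37 + 3. So (40 · 38) mod 37 = 3.

Final answer: 3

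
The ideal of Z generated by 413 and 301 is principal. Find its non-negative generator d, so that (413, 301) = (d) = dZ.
(413, 301) = (7); d = 7

In the PID Z, (a, b) is generated by gcd(a, b). Compute gcd(413, 301) with the extended Euclidean algorithm, tracking rows (r, s, t) with s·413 + t·301 = r:
  row A: (413, 1, 0)   [1·413 + 0·301 = 413]
  row B: (301, 0, 1)   [0·413 + 1·301 = 301]
  413 = 1·301 + 112   → row C = row A − 1·row B = (112, 1, −1)   [check: 1·413 − 1·301 = 112]
  301 = 2·112 + 77   → row D = row B − 2·row C = (77, −2, 3)   [check: −2·413 + 3·301 = 77]
  112 = 1·77 + 35   → row E = row C − 1·row D = (35, 3, −4)   [check: 3·413 − 4·301 = 35]
  77 = 2·35 + 7   → row F = row D − 2·row E = (7, −8, 11)   [check: −8·413 + 11·301 = 7]
  35 = 5·7 + 0   → remainder 0, stop. gcd = 7 (last nonzero row F).
So gcd(413, 301) = 7, with Bézout identity −8·413 + 11·301 = 7. Containment (⊇): the Bézout identity exhibits 7 as an element of (413, 301), giving (7) ⊆ (413, 301). Containment (⊆): since 7 | 413 and 7 | 301 (413 = 7·59, 301 = 7·43), every Z-linear combination of 413 and 301 is divisible by 7, so (413, 301) ⊆ (7). Therefore (413, 301) = (7), d = 7.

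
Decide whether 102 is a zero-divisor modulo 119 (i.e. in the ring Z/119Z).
YES

gcd(102, 119) = 17 > 1, so 102 is not a unit in Z/119Z. In Z/nZ every nonzero non-unit is a zero-divisor: explicitly, take b = 119/gcd = 7 ≠ 0 (mod 119); then 102·7 = 714 = 6·119, i.e. 102·7 ≡ 0 (mod 119). So 102 is a zero-divisor.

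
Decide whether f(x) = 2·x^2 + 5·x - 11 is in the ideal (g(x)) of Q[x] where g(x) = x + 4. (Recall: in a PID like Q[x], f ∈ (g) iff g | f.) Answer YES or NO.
NO

In Q[x] the ideal (g) consists of all multiples of g, so f ∈ (g) iff g | f, i.e. iff the remainder of f on division by g is 0. Divide f by g (g is monic, so eliminate the leading term of the running remainder at each step):
  leading term 2·x^2: subtract (2·x)·g(x) = 2·x^2 + 8·x, leaving -3·x - 11
  leading term -3·x: subtract (-3)·g(x) = -3·x - 12, leaving 1
The remainder r(x) = 1 ≠ 0 (and deg r < deg g), so g ∤ f, i.e. f ∉ (g).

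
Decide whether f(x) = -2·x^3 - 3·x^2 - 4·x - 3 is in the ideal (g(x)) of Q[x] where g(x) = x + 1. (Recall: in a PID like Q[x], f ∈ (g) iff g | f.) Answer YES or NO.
YES

In Q[x] the ideal (g) consists of all multiples of g, so f ∈ (g) iff g | f, i.e. iff the remainder of f on division by g is 0. Divide f by g (g is monic, so eliminate the leading term of the running remainder at each step):
  leading term -2·x^3: subtract (-2·x^2)·g(x) = -2·x^3 - 2·x^2, leaving -x^2 - 4·x - 3
  leading term -x^2: subtract (-x)·g(x) = -x^2 - x, leaving -3·x - 3
  leading term -3·x: subtract (-3)·g(x) = -3·x - 3, leaving 0
The remainder is 0, so f(x) = g(x) · h(x) with h(x) = -2·x^2 - x - 3. Hence g | f, i.e. f ∈ (g).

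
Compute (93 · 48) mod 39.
18

Reduce the factors first: 93 ≡ 15, 48 ≡ 9 (mod 39), so 93 · 48 ≡ 15 · 9 (mod 39). 15 · 9 = 135. Dividing by 39: 135 = 3·39 + 18. So (93 · 48) mod 39 = 18.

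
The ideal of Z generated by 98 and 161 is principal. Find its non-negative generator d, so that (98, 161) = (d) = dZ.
In the PID Z, (a, b) is generated by gcd(a, b). Compute gcd(161, 98) with the extended Euclidean algorithm, tracking rows (r, s, t) with s·161 + t·98 = r:
  row A: (161, 1, 0)   [1·161 + 0·98 = 161]
  row B: (98, 0, 1)   [0·161 + 1·98 = 98]
  161 = 1·98 + 63   → row C = row A − 1·row B = (63, 1, −1)   [check: 1·161 − 1·98 = 63]
  98 = 1·63 + 35   → row D = row B − 1·row C = (35, −1, 2)   [check: −1·161 + 2·98 = 35]
  63 = 1·35 + 28   → row E = row C − 1·row D = (28, 2, −3)   [check: 2·161 − 3·98 = 28]
  35 = 1·28 + 7   → row F = row D − 1·row E = (7, −3, 5)   [check: −3·161 + 5·98 = 7]
  28 = 4·7 + 0   → remainder 0, stop. gcd = 7 (last nonzero row F).
So gcd(98, 161) = 7, with Bézout identity −3·161 + 5·98 = 7. Containment (⊇): the Bézout identity exhibits 7 as an element of (98, 161), giving (7) ⊆ (98, 161). Containment (⊆): since 7 | 98 and 7 | 161 (98 = 7·14, 161 = 7·23), every Z-linear combination of 98 and 161 is divisible by 7, so (98, 161) ⊆ (7). Therefore (98, 161) = (7), d = 7.

Final answer: (98, 161) = (7); d = 7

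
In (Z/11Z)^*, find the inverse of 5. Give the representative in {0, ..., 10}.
5^(−1) ≡ 9 (mod 11)

Apply the extended Euclidean algorithm to (11, 5), tracking rows (r, s, t) with s·11 + t·5 = r. Each division r_prev = q·r_cur + r_new produces the new row as (previous row) − q·(current row):
  row A: (11, 1, 0)   [1·11 + 0·5 = 11]
  row B: (5, 0, 1)   [0·11 + 1·5 = 5]
  11 = 2·5 + 1   → row C = row A − 2·row B = (1, 1, −2)   [check: 1·11 − 2·5 = 1]
  5 = 5·1 + 0   → remainder 0, stop. gcd = 1 (last nonzero row C).
The gcd is 1, so 5 is invertible mod 11. The last nonzero row gives 1·11 − 2·5 = 1, so t = −2. So 5^(−1) ≡ −2 ≡ 9 (mod 11). Verify: 5 · 9 = 45 ≡ 1 (mod 11). ✓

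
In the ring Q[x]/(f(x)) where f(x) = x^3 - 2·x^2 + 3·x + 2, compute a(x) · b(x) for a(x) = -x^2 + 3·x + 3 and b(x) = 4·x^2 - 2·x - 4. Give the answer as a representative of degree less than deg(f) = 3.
a · b ≡ 34·x^2 - 28·x - 24 (mod f(x))

First multiply in Q[x] without reducing: a · b = -4·x^4 + 14·x^3 + 10·x^2 - 18·x - 12. Now divide by f(x) = x^3 - 2·x^2 + 3·x + 2, eliminating the leading term at each step:
  leading term -4·x^4: subtract (-4·x)·f(x) = -4·x^4 + 8·x^3 - 12·x^2 - 8·x, leaving 6·x^3 + 22·x^2 - 10·x - 12
  leading term 6·x^3: subtract (6)·f(x) = 6·x^3 - 12·x^2 + 18·x + 12, leaving 34·x^2 - 28·x - 24
The degree is now < 3, so this is the remainder. Hence a · b ≡ 34·x^2 - 28·x - 24 in Q[x]/(f).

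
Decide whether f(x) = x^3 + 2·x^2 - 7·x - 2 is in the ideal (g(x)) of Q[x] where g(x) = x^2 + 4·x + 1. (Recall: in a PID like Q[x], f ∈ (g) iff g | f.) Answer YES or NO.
YES

In Q[x] the ideal (g) consists of all multiples of g, so f ∈ (g) iff g | f, i.e. iff the remainder of f on division by g is 0. Divide f by g (g is monic, so eliminate the leading term of the running remainder at each step):
  leading term x^3: subtract (x)·g(x) = x^3 + 4·x^2 + x, leaving -2·x^2 - 8·x - 2
  leading term -2·x^2: subtract (-2)·g(x) = -2·x^2 - 8·x - 2, leaving 0
The remainder is 0, so f(x) = g(x) · h(x) with h(x) = x - 2. Hence g | f, i.e. f ∈ (g).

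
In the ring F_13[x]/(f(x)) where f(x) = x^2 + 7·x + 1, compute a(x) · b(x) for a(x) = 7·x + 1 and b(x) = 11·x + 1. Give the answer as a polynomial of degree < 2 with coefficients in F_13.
Multiply as integer polynomials: a · b = 77·x^2 + 18·x + 1. Reducing coefficients mod 13: a · b ≡ 12·x^2 + 5·x + 1. Now divide by f(x) = x^2 + 7·x + 1 in F_13[x], eliminating the leading term at each step:
  leading term 12·x^2: subtract (12)·f(x) = 12·x^2 + 6·x + 12, leaving 12·x + 2 (coefficients mod 13)
The degree is now < 2, so this is the remainder. Hence a · b ≡ 12·x + 2 in F_13[x]/(f).

Final answer: a · b ≡ 12·x + 2 (mod f(x))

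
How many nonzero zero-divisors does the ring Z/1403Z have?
In Z/1403Z each nonzero element is either a unit (gcd with 1403 is 1) or a zero-divisor (gcd > 1). The number of units is φ(1403): factorise 1403 = 23 · 61, so φ(1403) = (23 − 1) · (61 − 1) = 22 · 60 = 1320. The nonzero elements number 1403 − 1 = 1402. Hence the nonzero zero-divisors number 1402 − 1320 = 82.

Final answer: Z/1403Z has 82 nonzero zero-divisors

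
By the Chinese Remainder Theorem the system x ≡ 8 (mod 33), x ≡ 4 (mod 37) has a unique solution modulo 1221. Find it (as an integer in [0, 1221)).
The moduli 33, 37 are pairwise coprime, so by the CRT there is a unique solution mod 33·37 = 1221.
Solve by successive substitution. Start with x ≡ 8 (mod 33).
  Combine with x ≡ 4 (mod 37): write x = 8 + 33·t and require 8 + 33·t ≡ 4 (mod 37), i.e. 33·t ≡ 4 − 8 ≡ 33 (mod 37). Since 33^(−1) ≡ 9 (mod 37), t ≡ 9·33 ≡ 1 (mod 37). So x ≡ 8 + 33·1 = 41 (mod 1221).
Unique solution in [0, 1221): x = 41.

Final answer: x ≡ 41 (mod 1221); the representative in [0, 1221) is 41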